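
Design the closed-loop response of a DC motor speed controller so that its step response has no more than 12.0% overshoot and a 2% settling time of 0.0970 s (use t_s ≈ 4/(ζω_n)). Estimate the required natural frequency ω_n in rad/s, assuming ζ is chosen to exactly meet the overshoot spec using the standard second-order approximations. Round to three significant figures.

From %OS = 100·exp(−πζ/√(1−ζ²)), invert to get ζ = −ln(OS)/√(π² + ln²(OS)) with OS = 0.120.
−ln 0.120 = 2.120, so ζ = 2.120/√(π² + 4.496) = 0.559.
Then ω_n = 4/(ζ t_s) = 4/(0.559 × 0.0970) = 73.7 rad/s.

ω_n ≈ 73.7 rad/s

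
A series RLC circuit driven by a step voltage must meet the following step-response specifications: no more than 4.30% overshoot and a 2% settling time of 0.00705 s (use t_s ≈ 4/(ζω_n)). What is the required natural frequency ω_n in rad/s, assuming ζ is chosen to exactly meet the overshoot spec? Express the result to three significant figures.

ζ = −ln(OS)/√(π² + (ln OS)²). With OS = 0.0430, ln OS = −3.147 and ζ = 3.147/4.446 = 0.708.
Then ω_n = 4/(ζ t_s) = 4/(0.708 × 0.00705) = 802 rad/s.

ω_n ≈ 802 rad/s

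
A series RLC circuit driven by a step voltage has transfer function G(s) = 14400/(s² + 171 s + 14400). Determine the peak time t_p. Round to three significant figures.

Matching coefficients with s² + 2ζω_n s + ω_n² gives ω_n² = 14400 ⇒ ω_n = 120 rad/s, and ζ = 171/(2ω_n) = 0.713.
ω_d = 120·√(1 − 0.713²) = 84.2 rad/s. Then t_p = π/ω_d = 0.0373 s.

t_p ≈ 0.0373 s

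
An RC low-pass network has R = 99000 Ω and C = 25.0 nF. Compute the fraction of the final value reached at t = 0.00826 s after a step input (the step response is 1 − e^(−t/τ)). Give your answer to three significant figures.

τ = RC = 99000 × 25.0 nF = 0.00247 s.
y(t)/y_∞ = 1 − e^(−t/τ) = 1 − e^(−0.00826/0.00247) = 1 − e^(−3.34) = 0.964.

y/y_∞ ≈ 0.964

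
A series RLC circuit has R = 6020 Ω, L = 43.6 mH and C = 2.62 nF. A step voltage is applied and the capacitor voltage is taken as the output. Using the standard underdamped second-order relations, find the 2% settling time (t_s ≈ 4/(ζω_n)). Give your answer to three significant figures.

t_s ≈ 0.0000579 s

For a series RLC circuit (capacitor voltage as output), ω_n = 1/√(LC) = 1/√(43.6 mH · 2.62 nF) = 93600 rad/s.
ζ = (R/2)·√(C/L) = (6020/2)·√(2.62 nF/43.6 mH) = 0.738.
t_s ≈ 4/(ζω_n) = 0.0000579 s.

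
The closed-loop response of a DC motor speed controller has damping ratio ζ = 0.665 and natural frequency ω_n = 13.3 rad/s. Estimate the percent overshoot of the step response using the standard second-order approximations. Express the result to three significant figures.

%OS ≈ 6.10%

For an underdamped second-order system, %OS = 100·exp(−πζ/√(1−ζ²)).
πζ/√(1−ζ²) = π·0.665/√(1−0.442) = 2.797, so %OS = 100·e^(−2.797) = 6.10%.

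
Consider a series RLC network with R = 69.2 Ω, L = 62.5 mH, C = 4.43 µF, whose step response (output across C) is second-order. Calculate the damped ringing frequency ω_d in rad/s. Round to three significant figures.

ω_d ≈ 1820 rad/s

For a series RLC circuit (capacitor voltage as output), ω_n = 1/√(LC) = 1/√(62.5 mH · 4.43 µF) = 1900 rad/s.
ζ = (R/2)·√(C/L) = (69.2/2)·√(4.43 µF/62.5 mH) = 0.291.
ω_d = ω_n√(1−ζ²) = 1820 rad/s.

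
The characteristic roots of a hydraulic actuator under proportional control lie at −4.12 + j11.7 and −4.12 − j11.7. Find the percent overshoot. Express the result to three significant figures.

|pole| = ω_n = √(4.12² + 11.7²) = 12.4 rad/s; ζ = cos θ = σ/ω_n = 0.332.
Overshoot: exp(−π·0.332/√(1−0.332²)) = 0.331, i.e. 33.1%.

%OS ≈ 33.1%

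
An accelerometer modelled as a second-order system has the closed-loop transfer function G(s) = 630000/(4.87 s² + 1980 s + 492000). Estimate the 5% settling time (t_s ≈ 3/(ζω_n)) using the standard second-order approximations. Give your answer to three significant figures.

t_s ≈ 0.0148 s

Dividing through by 4.87: denominator becomes s² + 406.6 s + 101000.
So ω_n = √101000 = 318 rad/s and ζ = 406.6/(2·318) = 0.640.
t_s ≈ 3/(ζω_n) = 0.0148 s.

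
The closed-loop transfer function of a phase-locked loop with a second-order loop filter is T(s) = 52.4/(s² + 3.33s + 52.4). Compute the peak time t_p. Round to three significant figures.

Comparing the denominator to s² + 2ζω_n s + ω_n²: ω_n = √52.4 = 7.24 rad/s, and 2ζω_n = 3.33 so ζ = 3.33/(2·7.24) = 0.230.
ω_d = 7.24·√(1 − 0.230²) = 7.04 rad/s. Then t_p = π/ω_d = 0.446 s.

t_p ≈ 0.446 s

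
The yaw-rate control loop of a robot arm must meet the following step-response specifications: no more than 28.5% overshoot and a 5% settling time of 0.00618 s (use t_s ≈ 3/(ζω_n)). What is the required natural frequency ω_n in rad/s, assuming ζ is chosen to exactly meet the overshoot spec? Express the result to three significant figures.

ω_n ≈ 1310 rad/s

ζ = −ln(OS)/√(π² + (ln OS)²). With OS = 0.285, ln OS = −1.255 and ζ = 1.255/3.383 = 0.371.
From t_s ≈ 3/(ζω_n): ω_n = 3/(ζ·t_s) = 3/(0.371·0.00618) = 1310 rad/s.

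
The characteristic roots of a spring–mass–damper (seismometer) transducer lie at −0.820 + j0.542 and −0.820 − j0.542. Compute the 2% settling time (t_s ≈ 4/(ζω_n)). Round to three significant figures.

For poles at −σ ± jω_d, ζω_n = σ = 0.820, so t_s ≈ 4/σ = 4.88 s.

t_s ≈ 4.88 s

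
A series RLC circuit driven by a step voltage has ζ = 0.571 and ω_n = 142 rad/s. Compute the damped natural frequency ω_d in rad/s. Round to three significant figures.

ω_d ≈ 117 rad/s

ω_d = ω_n√(1−ζ²) = 142·√0.674 = 117 rad/s.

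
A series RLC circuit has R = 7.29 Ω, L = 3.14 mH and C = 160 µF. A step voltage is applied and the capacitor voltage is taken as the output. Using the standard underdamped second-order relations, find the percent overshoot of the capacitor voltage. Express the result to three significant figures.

%OS ≈ 1.06%

For a series RLC circuit (capacitor voltage as output), ω_n = 1/√(LC) = 1/√(3.14 mH · 160 µF) = 1410 rad/s.
ζ = (R/2)·√(C/L) = (7.29/2)·√(160 µF/3.14 mH) = 0.823.
%OS = 100 e^{−πζ/√(1−ζ²)} with ζ = 0.823 gives 1.06%.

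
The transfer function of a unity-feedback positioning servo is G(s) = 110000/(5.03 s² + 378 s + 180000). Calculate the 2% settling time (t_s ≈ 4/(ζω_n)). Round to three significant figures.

Dividing through by 5.03: denominator becomes s² + 75.15 s + 35790.
So ω_n = √35790 = 189 rad/s and ζ = 75.15/(2·189) = 0.199.
t_s ≈ 4/(ζω_n) = 0.106 s.

t_s ≈ 0.106 s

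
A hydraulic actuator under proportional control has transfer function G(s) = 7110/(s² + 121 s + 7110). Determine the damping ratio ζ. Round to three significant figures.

ω_n = √7110 = 84.3 rad/s; ζ = 121/(2·84.3) = 0.717.

ζ ≈ 0.717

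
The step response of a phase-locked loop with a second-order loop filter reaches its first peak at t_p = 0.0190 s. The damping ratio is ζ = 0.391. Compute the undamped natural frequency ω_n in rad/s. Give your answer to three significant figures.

Peak time t_p = π/ω_d, so ω_d = π/t_p = π/0.0190 = 165 rad/s.
ω_n = ω_d/√(1−ζ²) = 165/√0.847 = 180 rad/s.

ω_n ≈ 180 rad/s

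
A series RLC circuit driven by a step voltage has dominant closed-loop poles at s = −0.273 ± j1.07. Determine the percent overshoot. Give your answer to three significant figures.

|pole| = ω_n = √(0.273² + 1.07²) = 1.10 rad/s; ζ = cos θ = σ/ω_n = 0.247.
%OS = 100 e^{−πζ/√(1−ζ²)} with ζ = 0.247 gives 44.9%.

%OS ≈ 44.9%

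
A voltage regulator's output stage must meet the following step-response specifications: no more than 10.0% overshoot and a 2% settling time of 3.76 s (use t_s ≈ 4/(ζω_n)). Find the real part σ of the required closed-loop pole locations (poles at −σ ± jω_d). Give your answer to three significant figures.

The settling-time spec alone fixes σ = ζω_n = 4/t_s = 4/3.76 = 1.06.
(Overshoot then fixes ζ = 0.591 and hence ω_d = σ·√(1−ζ²)/ζ = 1.45 rad/s.)

σ ≈ 1.06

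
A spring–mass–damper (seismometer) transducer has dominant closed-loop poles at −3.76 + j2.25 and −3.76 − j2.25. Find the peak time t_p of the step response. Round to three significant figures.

t_p ≈ 1.40 s

t_p = π/ω_d with ω_d = 2.25 (the imaginary part), so t_p = 1.40 s.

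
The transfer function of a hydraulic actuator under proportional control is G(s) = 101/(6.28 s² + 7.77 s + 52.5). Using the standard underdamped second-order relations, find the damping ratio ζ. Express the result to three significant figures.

ζ ≈ 0.214

Dividing through by 6.28: denominator becomes s² + 1.237 s + 8.360.
So ω_n = √8.360 = 2.89 rad/s and ζ = 1.237/(2·2.89) = 0.214.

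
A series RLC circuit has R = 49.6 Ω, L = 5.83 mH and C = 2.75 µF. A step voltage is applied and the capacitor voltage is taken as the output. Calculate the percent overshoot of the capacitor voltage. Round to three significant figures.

For a series RLC circuit (capacitor voltage as output), ω_n = 1/√(LC) = 1/√(5.83 mH · 2.75 µF) = 7900 rad/s.
ζ = (R/2)·√(C/L) = (49.6/2)·√(2.75 µF/5.83 mH) = 0.539.
%OS = 100 e^{−πζ/√(1−ζ²)} with ζ = 0.539 gives 13.4%.

%OS ≈ 13.4%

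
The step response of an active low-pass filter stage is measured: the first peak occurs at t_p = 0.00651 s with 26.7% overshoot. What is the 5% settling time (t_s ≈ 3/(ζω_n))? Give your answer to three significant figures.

t_s ≈ 0.0148 s

ζ from %OS: ζ = |ln 0.267|/√(π²+ln²0.267) = 0.387.
t_p = π/ω_d ⇒ ω_d = 483 rad/s; then ω_n = ω_d/√(1−ζ²) = 523 rad/s.
t_s ≈ 3/(ζω_n) = 3/(0.387·523) = 0.0148 s.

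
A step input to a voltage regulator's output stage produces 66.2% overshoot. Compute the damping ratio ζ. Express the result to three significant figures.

ζ ≈ 0.130

From %OS = 100·exp(−πζ/√(1−ζ²)), invert to get ζ = −ln(OS)/√(π² + ln²(OS)) with OS = 0.662.
−ln 0.662 = 0.4125, so ζ = 0.4125/√(π² + 0.1701) = 0.130.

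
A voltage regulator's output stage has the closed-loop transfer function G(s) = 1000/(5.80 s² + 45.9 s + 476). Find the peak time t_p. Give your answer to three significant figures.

t_p ≈ 0.386 s

Dividing through by 5.80: denominator becomes s² + 7.914 s + 82.07.
So ω_n = √82.07 = 9.06 rad/s and ζ = 7.914/(2·9.06) = 0.437.
ω_d = ω_n√(1−ζ²) = 8.15 rad/s. t_p = π/ω_d = 0.386 s.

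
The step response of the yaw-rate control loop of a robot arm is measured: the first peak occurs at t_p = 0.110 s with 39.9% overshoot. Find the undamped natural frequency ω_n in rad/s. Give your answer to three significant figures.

ζ from %OS: ζ = |ln 0.399|/√(π²+ln²0.399) = 0.281.
From t_p = π/ω_d, ω_d = π/0.110 = 28.6 rad/s, so ω_n = ω_d/√(1−ζ²) = 29.8 rad/s.

ω_n ≈ 29.8 rad/s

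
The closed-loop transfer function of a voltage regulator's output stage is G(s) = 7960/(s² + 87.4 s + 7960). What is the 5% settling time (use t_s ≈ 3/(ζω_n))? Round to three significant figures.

Matching coefficients with s² + 2ζω_n s + ω_n² gives ω_n² = 7960 ⇒ ω_n = 89.2 rad/s, and ζ = 87.4/(2ω_n) = 0.490.
t_s ≈ 3/(ζω_n) = 3/(0.490·89.2) = 0.0686 s.

t_s ≈ 0.0686 s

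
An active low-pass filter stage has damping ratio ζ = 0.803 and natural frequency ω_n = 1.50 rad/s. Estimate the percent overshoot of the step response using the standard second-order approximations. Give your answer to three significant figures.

%OS ≈ 1.45%

For an underdamped second-order system, %OS = 100·exp(−πζ/√(1−ζ²)).
πζ/√(1−ζ²) = π·0.803/√(1−0.645) = 4.233, so %OS = 100·e^(−4.233) = 1.45%.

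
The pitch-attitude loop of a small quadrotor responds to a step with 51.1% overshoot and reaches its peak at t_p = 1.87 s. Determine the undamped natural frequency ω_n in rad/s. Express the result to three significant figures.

ω_n ≈ 1.72 rad/s

From the overshoot, ζ = −ln(OS)/√(π²+ln²(OS)) = 0.209.
t_p = π/ω_d ⇒ ω_d = 1.68 rad/s; then ω_n = ω_d/√(1−ζ²) = 1.72 rad/s.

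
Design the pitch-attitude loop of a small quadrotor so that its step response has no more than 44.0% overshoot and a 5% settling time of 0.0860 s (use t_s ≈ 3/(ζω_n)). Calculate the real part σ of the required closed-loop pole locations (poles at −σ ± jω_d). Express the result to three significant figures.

The settling-time spec alone fixes σ = ζω_n = 3/t_s = 3/0.0860 = 34.9.
(Overshoot then fixes ζ = 0.253 and hence ω_d = σ·√(1−ζ²)/ζ = 133 rad/s.)

σ ≈ 34.9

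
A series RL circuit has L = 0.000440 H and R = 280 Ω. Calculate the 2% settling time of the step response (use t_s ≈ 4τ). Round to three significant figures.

t_s ≈ 0.00000629 s

τ = L/R = 0.000440/280 = 0.00000157 s.
t_s ≈ 4τ = 0.00000629 s.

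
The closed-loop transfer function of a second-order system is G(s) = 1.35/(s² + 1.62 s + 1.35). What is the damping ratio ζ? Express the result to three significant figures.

Comparing the denominator to s² + 2ζω_n s + ω_n²: ω_n = √1.35 = 1.16 rad/s, and 2ζω_n = 1.62 so ζ = 1.62/(2·1.16) = 0.697.

ζ ≈ 0.697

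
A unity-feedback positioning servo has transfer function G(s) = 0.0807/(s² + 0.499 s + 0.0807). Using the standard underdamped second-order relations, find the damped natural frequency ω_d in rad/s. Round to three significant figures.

ω_d ≈ 0.136 rad/s

Matching coefficients with s² + 2ζω_n s + ω_n² gives ω_n² = 0.0807 ⇒ ω_n = 0.284 rad/s, and ζ = 0.499/(2ω_n) = 0.878.
The damped frequency ω_d = ω_n√(1−ζ²) = 0.136 rad/s.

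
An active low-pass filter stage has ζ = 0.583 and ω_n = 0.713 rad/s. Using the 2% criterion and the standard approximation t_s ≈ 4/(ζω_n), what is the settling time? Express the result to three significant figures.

t_s ≈ 9.62 s

t_s ≈ 4/(ζω_n) = 4/(0.583 × 0.713) = 9.62 s.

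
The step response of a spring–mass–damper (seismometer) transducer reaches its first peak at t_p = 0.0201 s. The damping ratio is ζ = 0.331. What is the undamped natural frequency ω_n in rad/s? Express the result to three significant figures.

Peak time t_p = π/ω_d, so ω_d = π/t_p = π/0.0201 = 156 rad/s.
ω_n = ω_d/√(1−ζ²) = 156/√0.890 = 166 rad/s.

ω_n ≈ 166 rad/s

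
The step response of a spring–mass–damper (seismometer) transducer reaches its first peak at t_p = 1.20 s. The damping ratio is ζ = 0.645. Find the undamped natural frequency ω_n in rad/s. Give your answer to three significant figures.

Peak time t_p = π/ω_d, so ω_d = π/t_p = π/1.20 = 2.62 rad/s.
ω_n = ω_d/√(1−ζ²) = 2.62/√0.584 = 3.43 rad/s.

ω_n ≈ 3.43 rad/s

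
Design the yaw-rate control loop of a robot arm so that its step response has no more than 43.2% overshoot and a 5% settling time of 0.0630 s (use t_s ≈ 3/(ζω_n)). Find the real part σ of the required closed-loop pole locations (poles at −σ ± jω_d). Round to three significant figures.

The settling-time spec alone fixes σ = ζω_n = 3/t_s = 3/0.0630 = 47.6.
(Overshoot then fixes ζ = 0.258 and hence ω_d = σ·√(1−ζ²)/ζ = 178 rad/s.)

σ ≈ 47.6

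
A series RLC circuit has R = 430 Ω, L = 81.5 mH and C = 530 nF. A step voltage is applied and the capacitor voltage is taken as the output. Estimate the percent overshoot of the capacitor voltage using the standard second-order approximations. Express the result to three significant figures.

For a series RLC circuit (capacitor voltage as output), ω_n = 1/√(LC) = 1/√(81.5 mH · 530 nF) = 4810 rad/s.
ζ = (R/2)·√(C/L) = (430/2)·√(530 nF/81.5 mH) = 0.548.
%OS = 100 e^{−πζ/√(1−ζ²)} with ζ = 0.548 gives 12.8%.

%OS ≈ 12.8%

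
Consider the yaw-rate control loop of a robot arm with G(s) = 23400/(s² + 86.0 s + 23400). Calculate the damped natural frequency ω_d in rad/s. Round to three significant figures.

Matching coefficients with s² + 2ζω_n s + ω_n² gives ω_n² = 23400 ⇒ ω_n = 153 rad/s, and ζ = 86.0/(2ω_n) = 0.281.
The damped frequency ω_d = ω_n√(1−ζ²) = 147 rad/s.

ω_d ≈ 147 rad/s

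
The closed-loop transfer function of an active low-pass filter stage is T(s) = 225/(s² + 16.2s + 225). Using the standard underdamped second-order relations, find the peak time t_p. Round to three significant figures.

Matching coefficients with s² + 2ζω_n s + ω_n² gives ω_n² = 225 ⇒ ω_n = 15.0 rad/s, and ζ = 16.2/(2ω_n) = 0.540.
ω_d = ω_n√(1−ζ²) = 12.6 rad/s. Then t_p = π/ω_d = 0.249 s.

t_p ≈ 0.249 s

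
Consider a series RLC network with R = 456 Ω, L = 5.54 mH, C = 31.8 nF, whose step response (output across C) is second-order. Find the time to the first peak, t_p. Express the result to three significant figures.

t_p ≈ 0.0000498 s

For a series RLC circuit (capacitor voltage as output), ω_n = 1/√(LC) = 1/√(5.54 mH · 31.8 nF) = 75300 rad/s.
ζ = (R/2)·√(C/L) = (456/2)·√(31.8 nF/5.54 mH) = 0.546.
ω_d = ω_n√(1−ζ²) = 63100 rad/s. t_p = π/ω_d = 0.0000498 s.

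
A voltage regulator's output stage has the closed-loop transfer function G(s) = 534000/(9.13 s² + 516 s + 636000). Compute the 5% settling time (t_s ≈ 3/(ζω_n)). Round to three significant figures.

Dividing through by 9.13: denominator becomes s² + 56.52 s + 69660.
So ω_n = √69660 = 264 rad/s and ζ = 56.52/(2·264) = 0.107.
t_s ≈ 3/(ζω_n) = 0.106 s.

t_s ≈ 0.106 s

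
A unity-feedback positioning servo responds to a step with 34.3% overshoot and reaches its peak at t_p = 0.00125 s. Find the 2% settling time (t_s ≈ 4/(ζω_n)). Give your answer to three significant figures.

ζ from %OS: ζ = |ln 0.343|/√(π²+ln²0.343) = 0.322.
From t_p = π/ω_d, ω_d = π/0.00125 = 2510 rad/s, so ω_n = ω_d/√(1−ζ²) = 2660 rad/s.
t_s ≈ 4/(ζω_n) = 4/(0.322·2660) = 0.00467 s.

t_s ≈ 0.00467 s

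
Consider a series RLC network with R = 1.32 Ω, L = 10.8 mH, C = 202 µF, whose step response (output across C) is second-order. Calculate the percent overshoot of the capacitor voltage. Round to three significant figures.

%OS ≈ 75.2%

For a series RLC circuit (capacitor voltage as output), ω_n = 1/√(LC) = 1/√(10.8 mH · 202 µF) = 677 rad/s.
ζ = (R/2)·√(C/L) = (1.32/2)·√(202 µF/10.8 mH) = 0.0903.
%OS = 100 e^{−πζ/√(1−ζ²)} with ζ = 0.0903 gives 75.2%.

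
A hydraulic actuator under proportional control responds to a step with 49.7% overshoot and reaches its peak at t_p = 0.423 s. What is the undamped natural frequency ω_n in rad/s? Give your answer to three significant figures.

ζ from %OS: ζ = |ln 0.497|/√(π²+ln²0.497) = 0.217.
t_p = π/ω_d ⇒ ω_d = 7.43 rad/s; then ω_n = ω_d/√(1−ζ²) = 7.61 rad/s.

ω_n ≈ 7.61 rad/s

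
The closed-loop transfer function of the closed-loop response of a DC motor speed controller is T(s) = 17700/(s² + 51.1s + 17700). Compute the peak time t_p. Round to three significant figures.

t_p ≈ 0.0241 s

ω_n = √17700 = 133 rad/s; ζ = 51.1/(2·133) = 0.192.
ω_d = 133·√(1 − 0.192²) = 131 rad/s. Then t_p = π/ω_d = 0.0241 s.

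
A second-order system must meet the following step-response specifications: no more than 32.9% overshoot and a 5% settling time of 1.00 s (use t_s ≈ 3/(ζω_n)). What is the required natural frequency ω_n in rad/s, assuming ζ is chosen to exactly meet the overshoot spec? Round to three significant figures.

ζ = −ln(OS)/√(π² + (ln OS)²). With OS = 0.329, ln OS = −1.112 and ζ = 1.112/3.332 = 0.334.
Then ω_n = 3/(ζ t_s) = 3/(0.334 × 1.00) = 8.99 rad/s.

ω_n ≈ 8.99 rad/s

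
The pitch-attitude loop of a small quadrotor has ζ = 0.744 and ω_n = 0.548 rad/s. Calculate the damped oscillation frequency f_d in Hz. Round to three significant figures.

ω_d = ω_n√(1−ζ²) = 0.548·√0.446 = 0.366 rad/s.
f_d = ω_d/(2π) = 0.0583 Hz.

f_d ≈ 0.0583 Hz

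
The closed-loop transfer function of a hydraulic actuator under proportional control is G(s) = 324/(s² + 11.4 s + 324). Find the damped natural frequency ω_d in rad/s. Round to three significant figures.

Matching coefficients with s² + 2ζω_n s + ω_n² gives ω_n² = 324 ⇒ ω_n = 18.0 rad/s, and ζ = 11.4/(2ω_n) = 0.317.
ω_d = 18.0·√(1 − 0.317²) = 17.1 rad/s.

ω_d ≈ 17.1 rad/s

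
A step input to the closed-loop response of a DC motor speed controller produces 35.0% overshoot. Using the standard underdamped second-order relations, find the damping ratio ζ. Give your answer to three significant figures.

ζ = −ln(OS)/√(π² + (ln OS)²). With OS = 0.350, ln OS = −1.050 and ζ = 1.050/3.312 = 0.317.

ζ ≈ 0.317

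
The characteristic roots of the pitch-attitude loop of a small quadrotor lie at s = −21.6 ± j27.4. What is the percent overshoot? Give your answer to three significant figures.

%OS ≈ 8.40%

|pole| = ω_n = √(21.6² + 27.4²) = 34.9 rad/s; ζ = cos θ = σ/ω_n = 0.619.
Overshoot: exp(−π·0.619/√(1−0.619²)) = 0.0840, i.e. 8.40%.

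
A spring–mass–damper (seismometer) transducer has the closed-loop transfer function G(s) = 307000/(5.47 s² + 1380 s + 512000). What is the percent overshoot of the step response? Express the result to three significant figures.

Dividing through by 5.47: denominator becomes s² + 252.3 s + 93600.
So ω_n = √93600 = 306 rad/s and ζ = 252.3/(2·306) = 0.412.
%OS = 100 e^{−πζ/√(1−ζ²)} with ζ = 0.412 gives 24.1%.

%OS ≈ 24.1%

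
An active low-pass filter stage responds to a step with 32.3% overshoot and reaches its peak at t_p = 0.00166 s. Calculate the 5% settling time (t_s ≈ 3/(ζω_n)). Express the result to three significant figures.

The overshoot fixes ζ = −ln(OS)/√(π²+ln²(OS)) = 0.338.
t_p = π/ω_d ⇒ ω_d = 1890 rad/s; then ω_n = ω_d/√(1−ζ²) = 2010 rad/s.
t_s ≈ 3/(ζω_n) = 3/(0.338·2010) = 0.00441 s.

t_s ≈ 0.00441 s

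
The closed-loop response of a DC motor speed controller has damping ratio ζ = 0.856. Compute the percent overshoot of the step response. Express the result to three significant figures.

For an underdamped second-order system, %OS = 100·exp(−πζ/√(1−ζ²)).
πζ/√(1−ζ²) = π·0.856/√(1−0.733) = 5.202, so %OS = 100·e^(−5.202) = 0.551%.

%OS ≈ 0.551%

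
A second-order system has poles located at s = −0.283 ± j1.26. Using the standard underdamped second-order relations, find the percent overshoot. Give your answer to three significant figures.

|pole| = ω_n = √(0.283² + 1.26²) = 1.29 rad/s; ζ = cos θ = σ/ω_n = 0.219.
%OS = 100·exp(−πζ/√(1−ζ²)) = 49.4%.

%OS ≈ 49.4%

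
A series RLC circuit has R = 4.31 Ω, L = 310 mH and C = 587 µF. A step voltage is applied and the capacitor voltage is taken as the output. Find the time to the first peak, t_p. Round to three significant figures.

For a series RLC circuit (capacitor voltage as output), ω_n = 1/√(LC) = 1/√(310 mH · 587 µF) = 74.1 rad/s.
ζ = (R/2)·√(C/L) = (4.31/2)·√(587 µF/310 mH) = 0.0938.
ω_d = 74.1·√(1 − 0.0938²) = 73.8 rad/s. t_p = π/ω_d = 0.0426 s.

t_p ≈ 0.0426 s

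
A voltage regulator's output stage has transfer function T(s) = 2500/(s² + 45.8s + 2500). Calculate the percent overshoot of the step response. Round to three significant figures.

%OS ≈ 19.8%

Matching coefficients with s² + 2ζω_n s + ω_n² gives ω_n² = 2500 ⇒ ω_n = 50.0 rad/s, and ζ = 45.8/(2ω_n) = 0.458.
Overshoot: exp(−π·0.458/√(1−0.458²)) = 0.198, i.e. 19.8%.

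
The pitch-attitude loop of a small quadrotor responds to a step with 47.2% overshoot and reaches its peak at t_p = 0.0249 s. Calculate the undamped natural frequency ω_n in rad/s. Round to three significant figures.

ω_n ≈ 130 rad/s

The overshoot fixes ζ = −ln(OS)/√(π²+ln²(OS)) = 0.232.
t_p = π/ω_d ⇒ ω_d = 126 rad/s; then ω_n = ω_d/√(1−ζ²) = 130 rad/s.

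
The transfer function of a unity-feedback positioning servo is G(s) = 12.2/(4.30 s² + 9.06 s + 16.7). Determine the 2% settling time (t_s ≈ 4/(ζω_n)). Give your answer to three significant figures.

Dividing through by 4.30: denominator becomes s² + 2.107 s + 3.884.
So ω_n = √3.884 = 1.97 rad/s and ζ = 2.107/(2·1.97) = 0.535.
t_s ≈ 4/(ζω_n) = 3.80 s.

t_s ≈ 3.80 s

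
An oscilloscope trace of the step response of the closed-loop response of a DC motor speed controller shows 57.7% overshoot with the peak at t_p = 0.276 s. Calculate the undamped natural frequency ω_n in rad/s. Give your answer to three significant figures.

The overshoot fixes ζ = −ln(OS)/√(π²+ln²(OS)) = 0.172.
From t_p = π/ω_d, ω_d = π/0.276 = 11.4 rad/s, so ω_n = ω_d/√(1−ζ²) = 11.6 rad/s.

ω_n ≈ 11.6 rad/s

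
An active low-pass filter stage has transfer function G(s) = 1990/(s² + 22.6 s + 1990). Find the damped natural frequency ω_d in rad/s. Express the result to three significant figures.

ω_d ≈ 43.2 rad/s

Matching coefficients with s² + 2ζω_n s + ω_n² gives ω_n² = 1990 ⇒ ω_n = 44.6 rad/s, and ζ = 22.6/(2ω_n) = 0.253.
ω_d = ω_n√(1−ζ²) = 43.2 rad/s.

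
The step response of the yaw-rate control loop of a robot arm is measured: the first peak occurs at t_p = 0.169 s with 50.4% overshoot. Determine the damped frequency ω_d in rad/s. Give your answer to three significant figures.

ω_d ≈ 18.6 rad/s

t_p = π/ω_d, so ω_d = π/0.169 = 18.6 rad/s.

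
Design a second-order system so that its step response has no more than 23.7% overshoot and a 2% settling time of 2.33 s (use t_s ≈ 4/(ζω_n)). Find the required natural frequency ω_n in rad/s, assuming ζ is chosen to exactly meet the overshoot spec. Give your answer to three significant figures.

ω_n ≈ 4.12 rad/s

From %OS = 100·exp(−πζ/√(1−ζ²)), invert to get ζ = −ln(OS)/√(π² + ln²(OS)) with OS = 0.237.
−ln 0.237 = 1.440, so ζ = 1.440/√(π² + 2.073) = 0.417.
Then ω_n = 4/(ζ t_s) = 4/(0.417 × 2.33) = 4.12 rad/s.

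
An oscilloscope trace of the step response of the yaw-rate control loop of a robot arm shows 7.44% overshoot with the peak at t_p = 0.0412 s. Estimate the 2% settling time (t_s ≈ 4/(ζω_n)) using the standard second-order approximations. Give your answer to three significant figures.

From the overshoot, ζ = −ln(OS)/√(π²+ln²(OS)) = 0.637.
t_p = π/ω_d ⇒ ω_d = 76.3 rad/s; then ω_n = ω_d/√(1−ζ²) = 99.0 rad/s.
t_s ≈ 4/(ζω_n) = 4/(0.637·99.0) = 0.0634 s.

t_s ≈ 0.0634 s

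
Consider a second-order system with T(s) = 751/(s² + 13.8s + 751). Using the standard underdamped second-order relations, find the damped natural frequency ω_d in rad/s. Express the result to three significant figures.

ω_d ≈ 26.5 rad/s

ω_n = √751 = 27.4 rad/s; ζ = 13.8/(2·27.4) = 0.252.
ω_d = ω_n√(1−ζ²) = 26.5 rad/s.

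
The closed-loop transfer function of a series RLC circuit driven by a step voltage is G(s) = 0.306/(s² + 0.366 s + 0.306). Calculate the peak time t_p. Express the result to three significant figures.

t_p ≈ 6.02 s

Comparing the denominator to s² + 2ζω_n s + ω_n²: ω_n = √0.306 = 0.553 rad/s, and 2ζω_n = 0.366 so ζ = 0.366/(2·0.553) = 0.331.
ω_d = ω_n√(1−ζ²) = 0.522 rad/s. Then t_p = π/ω_d = 6.02 s.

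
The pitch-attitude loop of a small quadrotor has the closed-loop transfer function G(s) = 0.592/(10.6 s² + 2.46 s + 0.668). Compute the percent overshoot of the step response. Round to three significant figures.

%OS ≈ 19.4%

Dividing through by 10.6: denominator becomes s² + 0.2321 s + 0.06302.
So ω_n = √0.06302 = 0.251 rad/s and ζ = 0.2321/(2·0.251) = 0.462.
%OS = 100·exp(−πζ/√(1−ζ²)) = 19.4%.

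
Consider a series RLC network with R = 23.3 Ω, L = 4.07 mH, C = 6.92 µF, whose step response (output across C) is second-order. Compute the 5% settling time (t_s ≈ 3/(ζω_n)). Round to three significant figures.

For a series RLC circuit (capacitor voltage as output), ω_n = 1/√(LC) = 1/√(4.07 mH · 6.92 µF) = 5960 rad/s.
ζ = (R/2)·√(C/L) = (23.3/2)·√(6.92 µF/4.07 mH) = 0.480.
t_s ≈ 3/(ζω_n) = 0.00105 s.

t_s ≈ 0.00105 s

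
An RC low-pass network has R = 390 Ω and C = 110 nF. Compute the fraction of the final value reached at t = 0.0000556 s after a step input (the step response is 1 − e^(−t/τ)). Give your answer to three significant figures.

y/y_∞ ≈ 0.726

τ = RC = 390 × 110 nF = 0.0000429 s.
y(t)/y_∞ = 1 − e^(−t/τ) = 1 − e^(−0.0000556/0.0000429) = 1 − e^(−1.30) = 0.726.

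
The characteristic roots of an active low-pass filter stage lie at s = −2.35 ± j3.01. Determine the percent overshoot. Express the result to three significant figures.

%OS ≈ 8.61%

With σ = 2.35, ω_d = 3.01: ω_n = √(σ²+ω_d²) = 3.82 rad/s, ζ = σ/ω_n = 0.615.
%OS = 100·exp(−πζ/√(1−ζ²)) = 8.61%.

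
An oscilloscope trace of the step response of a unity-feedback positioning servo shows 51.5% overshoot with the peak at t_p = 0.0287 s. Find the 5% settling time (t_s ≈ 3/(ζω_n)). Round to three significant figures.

ζ from %OS: ζ = |ln 0.515|/√(π²+ln²0.515) = 0.207.
From t_p = π/ω_d, ω_d = π/0.0287 = 109 rad/s, so ω_n = ω_d/√(1−ζ²) = 112 rad/s.
t_s ≈ 3/(ζω_n) = 3/(0.207·112) = 0.130 s.

t_s ≈ 0.130 s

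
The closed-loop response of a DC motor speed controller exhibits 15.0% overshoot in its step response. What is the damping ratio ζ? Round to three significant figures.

ζ ≈ 0.517

From %OS = 100·exp(−πζ/√(1−ζ²)), invert to get ζ = −ln(OS)/√(π² + ln²(OS)) with OS = 0.150.
−ln 0.150 = 1.897, so ζ = 1.897/√(π² + 3.599) = 0.517.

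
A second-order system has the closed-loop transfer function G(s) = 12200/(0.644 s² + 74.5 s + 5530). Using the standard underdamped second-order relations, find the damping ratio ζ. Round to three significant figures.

ζ ≈ 0.624

Dividing through by 0.644: denominator becomes s² + 115.7 s + 8587.
So ω_n = √8587 = 92.7 rad/s and ζ = 115.7/(2·92.7) = 0.624.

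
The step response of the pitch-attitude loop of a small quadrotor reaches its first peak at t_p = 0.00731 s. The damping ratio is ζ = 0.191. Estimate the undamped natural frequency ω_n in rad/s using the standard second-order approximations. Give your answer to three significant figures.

Peak time t_p = π/ω_d, so ω_d = π/t_p = π/0.00731 = 430 rad/s.
ω_n = ω_d/√(1−ζ²) = 430/√0.964 = 438 rad/s.

ω_n ≈ 438 rad/s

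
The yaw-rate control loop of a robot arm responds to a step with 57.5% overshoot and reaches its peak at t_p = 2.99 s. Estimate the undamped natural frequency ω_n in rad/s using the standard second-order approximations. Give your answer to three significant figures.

ζ from %OS: ζ = |ln 0.575|/√(π²+ln²0.575) = 0.173.
t_p = π/ω_d ⇒ ω_d = 1.05 rad/s; then ω_n = ω_d/√(1−ζ²) = 1.07 rad/s.

ω_n ≈ 1.07 rad/s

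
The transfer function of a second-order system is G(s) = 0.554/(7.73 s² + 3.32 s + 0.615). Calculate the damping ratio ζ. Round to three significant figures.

Dividing through by 7.73: denominator becomes s² + 0.4295 s + 0.07956.
So ω_n = √0.07956 = 0.282 rad/s and ζ = 0.4295/(2·0.282) = 0.761.

ζ ≈ 0.761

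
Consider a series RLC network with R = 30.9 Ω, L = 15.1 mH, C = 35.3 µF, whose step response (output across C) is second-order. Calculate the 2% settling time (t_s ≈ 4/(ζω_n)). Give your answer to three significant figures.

For a series RLC circuit (capacitor voltage as output), ω_n = 1/√(LC) = 1/√(15.1 mH · 35.3 µF) = 1370 rad/s.
ζ = (R/2)·√(C/L) = (30.9/2)·√(35.3 µF/15.1 mH) = 0.747.
t_s ≈ 4/(ζω_n) = 0.00391 s.

t_s ≈ 0.00391 s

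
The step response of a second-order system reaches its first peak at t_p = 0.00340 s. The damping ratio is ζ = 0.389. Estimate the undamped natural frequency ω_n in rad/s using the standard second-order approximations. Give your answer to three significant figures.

Peak time t_p = π/ω_d, so ω_d = π/t_p = π/0.00340 = 924 rad/s.
ω_n = ω_d/√(1−ζ²) = 924/√0.849 = 1000 rad/s.

ω_n ≈ 1000 rad/s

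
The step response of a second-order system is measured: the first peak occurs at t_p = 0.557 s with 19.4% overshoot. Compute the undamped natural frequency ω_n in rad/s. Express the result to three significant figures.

ω_n ≈ 6.36 rad/s

The overshoot fixes ζ = −ln(OS)/√(π²+ln²(OS)) = 0.463.
From t_p = π/ω_d, ω_d = π/0.557 = 5.64 rad/s, so ω_n = ω_d/√(1−ζ²) = 6.36 rad/s.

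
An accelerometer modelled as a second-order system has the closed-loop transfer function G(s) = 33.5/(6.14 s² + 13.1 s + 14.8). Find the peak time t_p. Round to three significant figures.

t_p ≈ 2.79 s

Dividing through by 6.14: denominator becomes s² + 2.134 s + 2.410.
So ω_n = √2.410 = 1.55 rad/s and ζ = 2.134/(2·1.55) = 0.687.
ω_d = 1.55·√(1 − 0.687²) = 1.13 rad/s. t_p = π/ω_d = 2.79 s.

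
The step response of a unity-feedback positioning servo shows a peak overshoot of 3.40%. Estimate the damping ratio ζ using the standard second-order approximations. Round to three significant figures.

Inverting the overshoot relation: ζ = |ln 0.0340|/√(π² + ln²0.0340) = 0.733.

ζ ≈ 0.733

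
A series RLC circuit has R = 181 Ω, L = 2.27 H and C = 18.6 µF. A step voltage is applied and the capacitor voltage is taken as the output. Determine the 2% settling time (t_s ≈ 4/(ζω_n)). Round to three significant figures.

t_s ≈ 0.100 s

For a series RLC circuit (capacitor voltage as output), ω_n = 1/√(LC) = 1/√(2.27 H · 18.6 µF) = 154 rad/s.
ζ = (R/2)·√(C/L) = (181/2)·√(18.6 µF/2.27 H) = 0.259.
t_s ≈ 4/(ζω_n) = 0.100 s.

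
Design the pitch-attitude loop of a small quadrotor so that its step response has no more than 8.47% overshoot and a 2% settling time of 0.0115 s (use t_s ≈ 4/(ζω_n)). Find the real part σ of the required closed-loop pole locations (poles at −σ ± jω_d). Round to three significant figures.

The settling-time spec alone fixes σ = ζω_n = 4/t_s = 4/0.0115 = 348.
(Overshoot then fixes ζ = 0.618 and hence ω_d = σ·√(1−ζ²)/ζ = 443 rad/s.)

σ ≈ 348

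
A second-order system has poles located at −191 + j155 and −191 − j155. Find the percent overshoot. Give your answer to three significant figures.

%OS ≈ 2.08%

The poles are at −σ ± jω_d with σ = 191 and ω_d = 155, so ω_n = √(σ²+ω_d²) = 246 rad/s and ζ = σ/ω_n = 0.776.
%OS = 100 e^{−πζ/√(1−ζ²)} with ζ = 0.776 gives 2.08%.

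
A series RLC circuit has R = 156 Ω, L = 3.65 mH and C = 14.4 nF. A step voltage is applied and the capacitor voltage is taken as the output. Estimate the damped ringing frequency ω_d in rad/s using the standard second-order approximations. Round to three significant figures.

ω_d ≈ 136000 rad/s

For a series RLC circuit (capacitor voltage as output), ω_n = 1/√(LC) = 1/√(3.65 mH · 14.4 nF) = 138000 rad/s.
ζ = (R/2)·√(C/L) = (156/2)·√(14.4 nF/3.65 mH) = 0.155.
The damped frequency ω_d = ω_n√(1−ζ²) = 136000 rad/s.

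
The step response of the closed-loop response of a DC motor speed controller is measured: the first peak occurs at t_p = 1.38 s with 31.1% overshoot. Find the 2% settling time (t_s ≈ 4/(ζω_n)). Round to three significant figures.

t_s ≈ 4.73 s

ζ from %OS: ζ = |ln 0.311|/√(π²+ln²0.311) = 0.348.
From t_p = π/ω_d, ω_d = π/1.38 = 2.28 rad/s, so ω_n = ω_d/√(1−ζ²) = 2.43 rad/s.
t_s ≈ 4/(ζω_n) = 4/(0.348·2.43) = 4.73 s.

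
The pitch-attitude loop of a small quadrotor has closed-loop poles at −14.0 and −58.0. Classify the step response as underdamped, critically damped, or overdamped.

overdamped

Since the poles are distinct, negative and real, the response is overdamped.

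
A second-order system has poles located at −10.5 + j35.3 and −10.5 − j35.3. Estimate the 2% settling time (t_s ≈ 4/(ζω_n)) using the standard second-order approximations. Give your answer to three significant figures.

For poles at −σ ± jω_d, ζω_n = σ = 10.5, so t_s ≈ 4/σ = 0.381 s.

t_s ≈ 0.381 s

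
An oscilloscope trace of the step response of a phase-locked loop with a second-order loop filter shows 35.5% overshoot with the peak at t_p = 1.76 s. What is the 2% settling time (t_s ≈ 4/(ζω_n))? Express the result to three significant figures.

t_s ≈ 6.80 s

The overshoot fixes ζ = −ln(OS)/√(π²+ln²(OS)) = 0.313.
t_p = π/ω_d ⇒ ω_d = 1.78 rad/s; then ω_n = ω_d/√(1−ζ²) = 1.88 rad/s.
t_s ≈ 4/(ζω_n) = 4/(0.313·1.88) = 6.80 s.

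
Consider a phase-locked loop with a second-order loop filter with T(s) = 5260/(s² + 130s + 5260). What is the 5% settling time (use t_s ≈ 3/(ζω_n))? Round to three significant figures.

Matching coefficients with s² + 2ζω_n s + ω_n² gives ω_n² = 5260 ⇒ ω_n = 72.5 rad/s, and ζ = 130/(2ω_n) = 0.896.
t_s ≈ 3/(ζω_n) = 3/(0.896·72.5) = 0.0462 s.

t_s ≈ 0.0462 s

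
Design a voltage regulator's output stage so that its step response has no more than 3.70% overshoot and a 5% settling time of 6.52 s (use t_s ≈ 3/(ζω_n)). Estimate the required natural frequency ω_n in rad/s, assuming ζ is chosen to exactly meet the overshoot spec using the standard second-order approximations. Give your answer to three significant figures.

Inverting the overshoot relation: ζ = |ln 0.0370|/√(π² + ln²0.0370) = 0.724.
From t_s ≈ 3/(ζω_n): ω_n = 3/(ζ·t_s) = 3/(0.724·6.52) = 0.636 rad/s.

ω_n ≈ 0.636 rad/s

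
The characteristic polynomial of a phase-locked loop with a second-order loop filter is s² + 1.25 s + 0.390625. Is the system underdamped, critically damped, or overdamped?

a² − 4b = 1.25² − 4·0.390625 = 0 (repeated real root); the system is critically damped.

critically damped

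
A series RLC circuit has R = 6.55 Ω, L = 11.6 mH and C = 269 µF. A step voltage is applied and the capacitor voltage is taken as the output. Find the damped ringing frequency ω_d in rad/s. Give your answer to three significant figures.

For a series RLC circuit (capacitor voltage as output), ω_n = 1/√(LC) = 1/√(11.6 mH · 269 µF) = 566 rad/s.
ζ = (R/2)·√(C/L) = (6.55/2)·√(269 µF/11.6 mH) = 0.499.
ω_d = 566·√(1 − 0.499²) = 491 rad/s.

ω_d ≈ 491 rad/s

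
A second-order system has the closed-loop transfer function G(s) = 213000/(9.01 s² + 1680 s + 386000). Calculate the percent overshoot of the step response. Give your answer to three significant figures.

Dividing through by 9.01: denominator becomes s² + 186.5 s + 42840.
So ω_n = √42840 = 207 rad/s and ζ = 186.5/(2·207) = 0.450.
%OS = 100 e^{−πζ/√(1−ζ²)} with ζ = 0.450 gives 20.5%.

%OS ≈ 20.5%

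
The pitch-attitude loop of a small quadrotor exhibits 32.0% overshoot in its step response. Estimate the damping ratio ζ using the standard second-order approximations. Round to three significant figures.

ζ ≈ 0.341

ζ = −ln(OS)/√(π² + (ln OS)²). With OS = 0.320, ln OS = −1.139 and ζ = 1.139/3.342 = 0.341.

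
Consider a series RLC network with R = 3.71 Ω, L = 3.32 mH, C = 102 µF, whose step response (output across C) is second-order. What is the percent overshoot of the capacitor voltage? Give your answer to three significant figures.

For a series RLC circuit (capacitor voltage as output), ω_n = 1/√(LC) = 1/√(3.32 mH · 102 µF) = 1720 rad/s.
ζ = (R/2)·√(C/L) = (3.71/2)·√(102 µF/3.32 mH) = 0.325.
%OS = 100 e^{−πζ/√(1−ζ²)} with ζ = 0.325 gives 34.0%.

%OS ≈ 34.0%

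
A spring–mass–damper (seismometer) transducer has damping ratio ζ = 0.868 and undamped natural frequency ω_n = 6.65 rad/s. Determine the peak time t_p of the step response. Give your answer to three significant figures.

The damped frequency is ω_d = ω_n√(1−ζ²) = 6.65·√(1−0.753) = 3.30 rad/s.
Peak time t_p = π/ω_d = π/3.30 = 0.951 s.

t_p ≈ 0.951 s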